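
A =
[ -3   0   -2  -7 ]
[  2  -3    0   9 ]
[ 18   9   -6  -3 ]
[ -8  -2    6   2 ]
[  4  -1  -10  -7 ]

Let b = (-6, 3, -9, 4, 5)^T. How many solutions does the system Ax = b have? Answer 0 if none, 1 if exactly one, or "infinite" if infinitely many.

0

Row reduce the augmented matrix [A | b].
R2 ← R2 + (2/3)·R1: [0, -3, -4/3, 13/3, -1]
R3 ← R3 + (6)·R1: [0, 9, -18, -45, -45]
R4 ← R4 − (8/3)·R1: [0, -2, 34/3, 62/3, 20]
R5 ← R5 + (4/3)·R1: [0, -1, -38/3, -49/3, -3]
R3 ← R3 + (3)·R2: [0, 0, -22, -32, -48]
R4 ← R4 − (2/3)·R2: [0, 0, 110/9, 160/9, 62/3]
R5 ← R5 − (1/3)·R2: [0, 0, -110/9, -160/9, -8/3]
R4 ← R4 + (5/9)·R3: [0, 0, 0, 0, -6]
R5 ← R5 − (5/9)·R3: [0, 0, 0, 0, 24]
R5 ← R5 + (4)·R4: [0, 0, 0, 0, 0]
The echelon form has 4 nonzero rows; the last pivot sits in the augmented column, so rank(A) = 3 but rank([A|b]) = 4.
Since the ranks differ, the system is inconsistent.
It has no solutions.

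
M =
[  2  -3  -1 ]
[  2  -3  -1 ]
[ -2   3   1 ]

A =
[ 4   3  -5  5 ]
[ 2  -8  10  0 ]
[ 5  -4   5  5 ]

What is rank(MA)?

1

First compute MA:
[[ -3,  34, -45,   5],
 [ -3,  34, -45,   5],
 [  3, -34,  45,  -5]]
Now row reduce the product.
R2 ← R2 − R1: [0, 0, 0, 0]
R3 ← R3 + R1: [0, 0, 0, 0]
1 nonzero row, so rank(MA) = 1.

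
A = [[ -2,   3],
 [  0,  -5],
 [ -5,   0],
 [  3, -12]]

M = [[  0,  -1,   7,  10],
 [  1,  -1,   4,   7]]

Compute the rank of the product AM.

First compute AM:
[[  3,  -1,  -2,   1],
 [ -5,   5, -20, -35],
 [  0,   5, -35, -50],
 [-12,   9, -27, -54]]
Now row reduce the product.
R2 ← R2 + (5/3)·R1: [0, 10/3, -70/3, -100/3]
R4 ← R4 + (4)·R1: [0, 5, -35, -50]
R3 ← R3 − (3/2)·R2: [0, 0, 0, 0]
R4 ← R4 − (3/2)·R2: [0, 0, 0, 0]
2 nonzero rows, so rank(AM) = 2.

2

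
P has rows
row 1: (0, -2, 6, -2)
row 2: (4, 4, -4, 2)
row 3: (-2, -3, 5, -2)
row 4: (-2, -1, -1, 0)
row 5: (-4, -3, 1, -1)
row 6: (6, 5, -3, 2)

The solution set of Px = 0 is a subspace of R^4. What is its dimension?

Row reduce to echelon form.
Swap R1 ↔ R2
R3 ← R3 + (1/2)·R1: [0, -1, 3, -1]
R4 ← R4 + (1/2)·R1: [0, 1, -3, 1]
R5 ← R5 + R1: [0, 1, -3, 1]
R6 ← R6 − (3/2)·R1: [0, -1, 3, -1]
R3 ← R3 − (1/2)·R2: [0, 0, 0, 0]
R4 ← R4 + (1/2)·R2: [0, 0, 0, 0]
R5 ← R5 + (1/2)·R2: [0, 0, 0, 0]
R6 ← R6 − (1/2)·R2: [0, 0, 0, 0]
2 nonzero rows, so rank(P) = 2.
P has 4 columns; by rank–nullity, nullity = 4 − 2 = 2.

2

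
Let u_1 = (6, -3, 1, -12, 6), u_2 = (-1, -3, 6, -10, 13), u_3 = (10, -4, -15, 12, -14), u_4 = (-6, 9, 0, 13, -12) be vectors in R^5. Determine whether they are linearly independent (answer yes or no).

Form the matrix with these vectors as rows and row reduce.
R2 ← R2 + (1/6)·R1: [0, -7/2, 37/6, -12, 14]
R3 ← R3 − (5/3)·R1: [0, 1, -50/3, 32, -24]
R4 ← R4 + R1: [0, 6, 1, 1, -6]
R3 ← R3 + (2/7)·R2: [0, 0, -313/21, 200/7, -20]
R4 ← R4 + (12/7)·R2: [0, 0, 81/7, -137/7, 18]
R4 ← R4 + (243/313)·R3: [0, 0, 0, 817/313, 774/313]
4 nonzero rows, so the 4 vectors span a space of dimension 4.
Since 4 = 4, the vectors are linearly independent.

yes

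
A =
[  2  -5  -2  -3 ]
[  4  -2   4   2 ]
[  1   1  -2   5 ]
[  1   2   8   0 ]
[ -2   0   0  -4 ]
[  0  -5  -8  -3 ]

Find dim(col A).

3

Row reduce to echelon form.
R2 ← R2 − (2)·R1: [0, 8, 8, 8]
R3 ← R3 − (1/2)·R1: [0, 7/2, -1, 13/2]
R4 ← R4 − (1/2)·R1: [0, 9/2, 9, 3/2]
R5 ← R5 + R1: [0, -5, -2, -7]
R3 ← R3 − (7/16)·R2: [0, 0, -9/2, 3]
R4 ← R4 − (9/16)·R2: [0, 0, 9/2, -3]
R5 ← R5 + (5/8)·R2: [0, 0, 3, -2]
R6 ← R6 + (5/8)·R2: [0, 0, -3, 2]
R4 ← R4 + R3: [0, 0, 0, 0]
R5 ← R5 + (2/3)·R3: [0, 0, 0, 0]
R6 ← R6 − (2/3)·R3: [0, 0, 0, 0]
Echelon form has 3 nonzero rows, so rank(A) = 3.
The column space has dimension equal to the rank: 3.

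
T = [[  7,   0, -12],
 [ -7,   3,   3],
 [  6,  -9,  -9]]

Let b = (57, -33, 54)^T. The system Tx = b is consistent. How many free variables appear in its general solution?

Row reduce the augmented matrix [T | b].
R2 ← R2 + R1: [0, 3, -9, 24]
R3 ← R3 − (6/7)·R1: [0, -9, 9/7, 36/7]
R3 ← R3 + (3)·R2: [0, 0, -180/7, 540/7]
The echelon form has 3 nonzero rows, and every pivot lies in the first 3 columns, so rank(T) = rank([T|b]) = 3.
The system is consistent.
Free variables = (unknowns) − (rank) = 3 − 3 = 0.

0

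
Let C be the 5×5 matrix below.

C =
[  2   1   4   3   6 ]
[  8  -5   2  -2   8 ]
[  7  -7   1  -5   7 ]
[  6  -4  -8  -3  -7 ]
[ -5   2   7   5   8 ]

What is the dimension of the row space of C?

5

Row reduce to echelon form.
R2 ← R2 − (4)·R1: [0, -9, -14, -14, -16]
R3 ← R3 − (7/2)·R1: [0, -21/2, -13, -31/2, -14]
R4 ← R4 − (3)·R1: [0, -7, -20, -12, -25]
R5 ← R5 + (5/2)·R1: [0, 9/2, 17, 25/2, 23]
R3 ← R3 − (7/6)·R2: [0, 0, 10/3, 5/6, 14/3]
R4 ← R4 − (7/9)·R2: [0, 0, -82/9, -10/9, -113/9]
R5 ← R5 + (1/2)·R2: [0, 0, 10, 11/2, 15]
R4 ← R4 + (41/15)·R3: [0, 0, 0, 7/6, 1/5]
R5 ← R5 − (3)·R3: [0, 0, 0, 3, 1]
R5 ← R5 − (18/7)·R4: [0, 0, 0, 0, 17/35]
Echelon form has 5 nonzero rows, so rank(C) = 5.
The row space has dimension equal to the rank: 5.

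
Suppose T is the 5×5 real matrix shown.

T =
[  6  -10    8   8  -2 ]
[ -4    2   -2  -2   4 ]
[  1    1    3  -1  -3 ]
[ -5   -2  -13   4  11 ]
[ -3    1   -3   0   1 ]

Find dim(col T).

Row reduce to echelon form.
R2 ← R2 + (2/3)·R1: [0, -14/3, 10/3, 10/3, 8/3]
R3 ← R3 − (1/6)·R1: [0, 8/3, 5/3, -7/3, -8/3]
R4 ← R4 + (5/6)·R1: [0, -31/3, -19/3, 32/3, 28/3]
R5 ← R5 + (1/2)·R1: [0, -4, 1, 4, 0]
R3 ← R3 + (4/7)·R2: [0, 0, 25/7, -3/7, -8/7]
R4 ← R4 − (31/14)·R2: [0, 0, -96/7, 23/7, 24/7]
R5 ← R5 − (6/7)·R2: [0, 0, -13/7, 8/7, -16/7]
R4 ← R4 + (96/25)·R3: [0, 0, 0, 41/25, -24/25]
R5 ← R5 + (13/25)·R3: [0, 0, 0, 23/25, -72/25]
R5 ← R5 − (23/41)·R4: [0, 0, 0, 0, -96/41]
Echelon form has 5 nonzero rows, so rank(T) = 5.
The column space has dimension equal to the rank: 5.

5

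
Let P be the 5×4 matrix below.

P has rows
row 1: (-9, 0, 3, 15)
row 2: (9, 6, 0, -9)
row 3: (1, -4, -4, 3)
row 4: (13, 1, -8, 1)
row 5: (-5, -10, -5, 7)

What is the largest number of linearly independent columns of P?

Row reduce to echelon form.
R2 ← R2 + R1: [0, 6, 3, 6]
R3 ← R3 + (1/9)·R1: [0, -4, -11/3, 14/3]
R4 ← R4 + (13/9)·R1: [0, 1, -11/3, 68/3]
R5 ← R5 − (5/9)·R1: [0, -10, -20/3, -4/3]
R3 ← R3 + (2/3)·R2: [0, 0, -5/3, 26/3]
R4 ← R4 − (1/6)·R2: [0, 0, -25/6, 65/3]
R5 ← R5 + (5/3)·R2: [0, 0, -5/3, 26/3]
R4 ← R4 − (5/2)·R3: [0, 0, 0, 0]
R5 ← R5 − R3: [0, 0, 0, 0]
Echelon form has 3 nonzero rows, so rank(P) = 3.
The rank gives the maximum number of linearly independent columns: 3.

3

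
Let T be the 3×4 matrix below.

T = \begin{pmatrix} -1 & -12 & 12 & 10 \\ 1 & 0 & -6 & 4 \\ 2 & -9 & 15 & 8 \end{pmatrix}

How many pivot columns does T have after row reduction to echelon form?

Row reduce to echelon form.
R2 ← R2 + R1: [0, -12, 6, 14]
R3 ← R3 + (2)·R1: [0, -33, 39, 28]
R3 ← R3 − (11/4)·R2: [0, 0, 45/2, -21/2]
Echelon form has 3 nonzero rows, so rank(T) = 3.
Each nonzero row contributes one pivot column: 3 pivot columns.

3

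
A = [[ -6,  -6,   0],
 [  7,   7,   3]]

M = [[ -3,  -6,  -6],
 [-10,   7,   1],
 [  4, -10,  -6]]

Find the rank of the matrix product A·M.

2

First compute AM:
[[ 78,  -6,  30],
 [-79, -23, -53]]
Now row reduce the product.
R2 ← R2 + (79/78)·R1: [0, -378/13, -294/13]
2 nonzero rows, so rank(AM) = 2.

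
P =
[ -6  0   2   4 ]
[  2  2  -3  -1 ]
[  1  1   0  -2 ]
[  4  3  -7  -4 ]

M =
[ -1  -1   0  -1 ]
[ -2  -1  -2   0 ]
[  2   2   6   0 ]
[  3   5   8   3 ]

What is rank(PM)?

First compute PM:
[[ 22,  30,  44,  18],
 [-15, -15, -30,  -5],
 [ -9, -12, -18,  -7],
 [-36, -41, -80, -16]]
Now row reduce the product.
R2 ← R2 + (15/22)·R1: [0, 60/11, 0, 80/11]
R3 ← R3 + (9/22)·R1: [0, 3/11, 0, 4/11]
R4 ← R4 + (18/11)·R1: [0, 89/11, -8, 148/11]
R3 ← R3 − (1/20)·R2: [0, 0, 0, 0]
R4 ← R4 − (89/60)·R2: [0, 0, -8, 8/3]
Swap R3 ↔ R4
3 nonzero rows, so rank(PM) = 3.

3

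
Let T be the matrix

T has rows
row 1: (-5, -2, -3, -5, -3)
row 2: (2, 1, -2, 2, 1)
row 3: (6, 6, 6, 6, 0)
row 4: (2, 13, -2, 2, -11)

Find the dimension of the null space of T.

2

Row reduce to echelon form.
R2 ← R2 + (2/5)·R1: [0, 1/5, -16/5, 0, -1/5]
R3 ← R3 + (6/5)·R1: [0, 18/5, 12/5, 0, -18/5]
R4 ← R4 + (2/5)·R1: [0, 61/5, -16/5, 0, -61/5]
R3 ← R3 − (18)·R2: [0, 0, 60, 0, 0]
R4 ← R4 − (61)·R2: [0, 0, 192, 0, 0]
R4 ← R4 − (16/5)·R3: [0, 0, 0, 0, 0]
3 nonzero rows, so rank(T) = 3.
T has 5 columns; by rank–nullity, nullity = 5 − 3 = 2.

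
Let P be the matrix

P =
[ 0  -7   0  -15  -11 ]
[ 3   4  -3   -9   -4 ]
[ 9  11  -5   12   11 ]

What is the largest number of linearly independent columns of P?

3

Row reduce to echelon form.
Swap R1 ↔ R2
R3 ← R3 − (3)·R1: [0, -1, 4, 39, 23]
R3 ← R3 − (1/7)·R2: [0, 0, 4, 288/7, 172/7]
Echelon form has 3 nonzero rows, so rank(P) = 3.
The rank gives the maximum number of linearly independent columns: 3.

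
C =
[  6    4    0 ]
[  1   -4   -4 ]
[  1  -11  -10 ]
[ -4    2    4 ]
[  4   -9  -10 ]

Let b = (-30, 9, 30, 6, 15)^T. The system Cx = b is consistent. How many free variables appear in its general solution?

Row reduce the augmented matrix [C | b].
R2 ← R2 − (1/6)·R1: [0, -14/3, -4, 14]
R3 ← R3 − (1/6)·R1: [0, -35/3, -10, 35]
R4 ← R4 + (2/3)·R1: [0, 14/3, 4, -14]
R5 ← R5 − (2/3)·R1: [0, -35/3, -10, 35]
R3 ← R3 − (5/2)·R2: [0, 0, 0, 0]
R4 ← R4 + R2: [0, 0, 0, 0]
R5 ← R5 − (5/2)·R2: [0, 0, 0, 0]
The echelon form has 2 nonzero rows, and every pivot lies in the first 3 columns, so rank(C) = rank([C|b]) = 2.
The system is consistent.
Free variables = (unknowns) − (rank) = 3 − 2 = 1.

1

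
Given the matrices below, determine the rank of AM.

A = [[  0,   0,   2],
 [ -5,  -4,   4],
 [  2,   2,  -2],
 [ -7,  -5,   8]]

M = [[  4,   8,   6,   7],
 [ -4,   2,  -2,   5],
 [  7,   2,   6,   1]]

First compute AM:
[[ 14,   4,  12,   2],
 [ 24, -40,   2, -51],
 [-14,  16,  -4,  22],
 [ 48, -50,  16, -66]]
Now row reduce the product.
R2 ← R2 − (12/7)·R1: [0, -328/7, -130/7, -381/7]
R3 ← R3 + R1: [0, 20, 8, 24]
R4 ← R4 − (24/7)·R1: [0, -446/7, -176/7, -510/7]
R3 ← R3 + (35/82)·R2: [0, 0, 3/41, 63/82]
R4 ← R4 − (223/164)·R2: [0, 0, 9/82, 189/164]
R4 ← R4 − (3/2)·R3: [0, 0, 0, 0]
3 nonzero rows, so rank(AM) = 3.

3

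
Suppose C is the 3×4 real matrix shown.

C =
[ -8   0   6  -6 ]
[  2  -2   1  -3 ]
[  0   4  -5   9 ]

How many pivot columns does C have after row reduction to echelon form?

Row reduce to echelon form.
R2 ← R2 + (1/4)·R1: [0, -2, 5/2, -9/2]
R3 ← R3 + (2)·R2: [0, 0, 0, 0]
Echelon form has 2 nonzero rows, so rank(C) = 2.
Each nonzero row contributes one pivot column: 2 pivot columns.

2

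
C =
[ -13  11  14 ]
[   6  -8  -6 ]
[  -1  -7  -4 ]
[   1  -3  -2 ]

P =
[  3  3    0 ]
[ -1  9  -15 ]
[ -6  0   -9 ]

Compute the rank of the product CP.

2

First compute CP:
[[-134,  60, -291],
 [ 62, -54, 174],
 [ 28, -66, 141],
 [ 18, -24,  63]]
Now row reduce the product.
R2 ← R2 + (31/67)·R1: [0, -1758/67, 2637/67]
R3 ← R3 + (14/67)·R1: [0, -3582/67, 5373/67]
R4 ← R4 + (9/67)·R1: [0, -1068/67, 1602/67]
R3 ← R3 − (597/293)·R2: [0, 0, 0]
R4 ← R4 − (178/293)·R2: [0, 0, 0]
2 nonzero rows, so rank(CP) = 2.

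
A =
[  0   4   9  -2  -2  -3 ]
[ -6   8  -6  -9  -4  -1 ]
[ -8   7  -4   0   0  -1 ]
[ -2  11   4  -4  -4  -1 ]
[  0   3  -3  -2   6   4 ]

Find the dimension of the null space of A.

1

Row reduce to echelon form.
Swap R1 ↔ R2
R3 ← R3 − (4/3)·R1: [0, -11/3, 4, 12, 16/3, 1/3]
R4 ← R4 − (1/3)·R1: [0, 25/3, 6, -1, -8/3, -2/3]
R3 ← R3 + (11/12)·R2: [0, 0, 49/4, 61/6, 7/2, -29/12]
R4 ← R4 − (25/12)·R2: [0, 0, -51/4, 19/6, 3/2, 67/12]
R5 ← R5 − (3/4)·R2: [0, 0, -39/4, -1/2, 15/2, 25/4]
R4 ← R4 + (51/49)·R3: [0, 0, 0, 2021/147, 36/7, 451/147]
R5 ← R5 + (39/49)·R3: [0, 0, 0, 372/49, 72/7, 212/49]
R5 ← R5 − (1116/2021)·R4: [0, 0, 0, 0, 15048/2021, 5320/2021]
5 nonzero rows, so rank(A) = 5.
A has 6 columns; by rank–nullity, nullity = 6 − 5 = 1.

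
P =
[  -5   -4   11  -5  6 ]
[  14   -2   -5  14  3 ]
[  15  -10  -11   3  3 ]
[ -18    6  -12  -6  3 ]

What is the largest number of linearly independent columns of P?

4

Row reduce to echelon form.
R2 ← R2 + (14/5)·R1: [0, -66/5, 129/5, 0, 99/5]
R3 ← R3 + (3)·R1: [0, -22, 22, -12, 21]
R4 ← R4 − (18/5)·R1: [0, 102/5, -258/5, 12, -93/5]
R3 ← R3 − (5/3)·R2: [0, 0, -21, -12, -12]
R4 ← R4 + (17/11)·R2: [0, 0, -129/11, 12, 12]
R4 ← R4 − (43/77)·R3: [0, 0, 0, 1440/77, 1440/77]
Echelon form has 4 nonzero rows, so rank(P) = 4.
The rank gives the maximum number of linearly independent columns: 4.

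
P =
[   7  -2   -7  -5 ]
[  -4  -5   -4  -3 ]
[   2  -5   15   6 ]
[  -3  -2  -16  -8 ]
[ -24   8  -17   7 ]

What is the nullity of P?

0

Row reduce to echelon form.
R2 ← R2 + (4/7)·R1: [0, -43/7, -8, -41/7]
R3 ← R3 − (2/7)·R1: [0, -31/7, 17, 52/7]
R4 ← R4 + (3/7)·R1: [0, -20/7, -19, -71/7]
R5 ← R5 + (24/7)·R1: [0, 8/7, -41, -71/7]
R3 ← R3 − (31/43)·R2: [0, 0, 979/43, 501/43]
R4 ← R4 − (20/43)·R2: [0, 0, -657/43, -319/43]
R5 ← R5 + (8/43)·R2: [0, 0, -1827/43, -483/43]
R4 ← R4 + (657/979)·R3: [0, 0, 0, 392/979]
R5 ← R5 + (1827/979)·R3: [0, 0, 0, 10290/979]
R5 ← R5 − (105/4)·R4: [0, 0, 0, 0]
4 nonzero rows, so rank(P) = 4.
P has 4 columns; by rank–nullity, nullity = 4 − 4 = 0.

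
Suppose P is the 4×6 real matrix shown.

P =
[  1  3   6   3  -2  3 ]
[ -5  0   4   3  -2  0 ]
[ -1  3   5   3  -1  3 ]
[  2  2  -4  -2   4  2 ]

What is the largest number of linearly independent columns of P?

3

Row reduce to echelon form.
R2 ← R2 + (5)·R1: [0, 15, 34, 18, -12, 15]
R3 ← R3 + R1: [0, 6, 11, 6, -3, 6]
R4 ← R4 − (2)·R1: [0, -4, -16, -8, 8, -4]
R3 ← R3 − (2/5)·R2: [0, 0, -13/5, -6/5, 9/5, 0]
R4 ← R4 + (4/15)·R2: [0, 0, -104/15, -16/5, 24/5, 0]
R4 ← R4 − (8/3)·R3: [0, 0, 0, 0, 0, 0]
Echelon form has 3 nonzero rows, so rank(P) = 3.
The rank gives the maximum number of linearly independent columns: 3.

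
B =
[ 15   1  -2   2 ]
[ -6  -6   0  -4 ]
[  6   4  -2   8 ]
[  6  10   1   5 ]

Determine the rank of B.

3

Row reduce to echelon form.
R2 ← R2 + (2/5)·R1: [0, -28/5, -4/5, -16/5]
R3 ← R3 − (2/5)·R1: [0, 18/5, -6/5, 36/5]
R4 ← R4 − (2/5)·R1: [0, 48/5, 9/5, 21/5]
R3 ← R3 + (9/14)·R2: [0, 0, -12/7, 36/7]
R4 ← R4 + (12/7)·R2: [0, 0, 3/7, -9/7]
R4 ← R4 + (1/4)·R3: [0, 0, 0, 0]
Echelon form has 3 nonzero rows, so rank(B) = 3.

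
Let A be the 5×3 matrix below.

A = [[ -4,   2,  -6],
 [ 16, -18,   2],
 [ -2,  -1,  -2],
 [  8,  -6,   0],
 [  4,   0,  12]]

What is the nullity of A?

Row reduce to echelon form.
R2 ← R2 + (4)·R1: [0, -10, -22]
R3 ← R3 − (1/2)·R1: [0, -2, 1]
R4 ← R4 + (2)·R1: [0, -2, -12]
R5 ← R5 + R1: [0, 2, 6]
R3 ← R3 − (1/5)·R2: [0, 0, 27/5]
R4 ← R4 − (1/5)·R2: [0, 0, -38/5]
R5 ← R5 + (1/5)·R2: [0, 0, 8/5]
R4 ← R4 + (38/27)·R3: [0, 0, 0]
R5 ← R5 − (8/27)·R3: [0, 0, 0]
3 nonzero rows, so rank(A) = 3.
A has 3 columns; by rank–nullity, nullity = 3 − 3 = 0.

0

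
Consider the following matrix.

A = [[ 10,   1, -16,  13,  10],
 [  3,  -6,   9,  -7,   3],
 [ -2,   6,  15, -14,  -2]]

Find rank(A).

Row reduce to echelon form.
R2 ← R2 − (3/10)·R1: [0, -63/10, 69/5, -109/10, 0]
R3 ← R3 + (1/5)·R1: [0, 31/5, 59/5, -57/5, 0]
R3 ← R3 + (62/63)·R2: [0, 0, 533/21, -1394/63, 0]
Echelon form has 3 nonzero rows, so rank(A) = 3.

3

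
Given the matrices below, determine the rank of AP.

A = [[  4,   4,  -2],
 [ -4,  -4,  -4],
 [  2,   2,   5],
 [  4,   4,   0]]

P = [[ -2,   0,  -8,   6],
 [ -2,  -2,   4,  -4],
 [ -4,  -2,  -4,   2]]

First compute AP:
[[ -8,  -4,  -8,   4],
 [ 32,  16,  32, -16],
 [-28, -14, -28,  14],
 [-16,  -8, -16,   8]]
Now row reduce the product.
R2 ← R2 + (4)·R1: [0, 0, 0, 0]
R3 ← R3 − (7/2)·R1: [0, 0, 0, 0]
R4 ← R4 − (2)·R1: [0, 0, 0, 0]
1 nonzero row, so rank(AP) = 1.

1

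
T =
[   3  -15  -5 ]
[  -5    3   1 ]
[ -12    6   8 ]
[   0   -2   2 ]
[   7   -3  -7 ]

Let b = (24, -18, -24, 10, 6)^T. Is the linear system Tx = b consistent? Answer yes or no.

Row reduce the augmented matrix [T | b].
R2 ← R2 + (5/3)·R1: [0, -22, -22/3, 22]
R3 ← R3 + (4)·R1: [0, -54, -12, 72]
R5 ← R5 − (7/3)·R1: [0, 32, 14/3, -50]
R3 ← R3 − (27/11)·R2: [0, 0, 6, 18]
R4 ← R4 − (1/11)·R2: [0, 0, 8/3, 8]
R5 ← R5 + (16/11)·R2: [0, 0, -6, -18]
R4 ← R4 − (4/9)·R3: [0, 0, 0, 0]
R5 ← R5 + R3: [0, 0, 0, 0]
The echelon form has 3 nonzero rows, and every pivot lies in the first 3 columns, so rank(T) = rank([T|b]) = 3.
The system is consistent.

yes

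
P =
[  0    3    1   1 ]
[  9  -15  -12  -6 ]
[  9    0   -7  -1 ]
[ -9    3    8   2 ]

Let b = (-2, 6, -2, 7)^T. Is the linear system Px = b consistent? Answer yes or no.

no

Row reduce the augmented matrix [P | b].
Swap R1 ↔ R2
R3 ← R3 − R1: [0, 15, 5, 5, -8]
R4 ← R4 + R1: [0, -12, -4, -4, 13]
R3 ← R3 − (5)·R2: [0, 0, 0, 0, 2]
R4 ← R4 + (4)·R2: [0, 0, 0, 0, 5]
R4 ← R4 − (5/2)·R3: [0, 0, 0, 0, 0]
The echelon form has 3 nonzero rows; the last pivot sits in the augmented column, so rank(P) = 2 but rank([P|b]) = 3.
Since the ranks differ, the system is inconsistent.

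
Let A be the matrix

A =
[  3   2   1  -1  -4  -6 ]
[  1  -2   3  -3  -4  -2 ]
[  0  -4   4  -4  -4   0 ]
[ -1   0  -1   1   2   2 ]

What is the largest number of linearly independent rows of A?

2

Row reduce to echelon form.
R2 ← R2 − (1/3)·R1: [0, -8/3, 8/3, -8/3, -8/3, 0]
R4 ← R4 + (1/3)·R1: [0, 2/3, -2/3, 2/3, 2/3, 0]
R3 ← R3 − (3/2)·R2: [0, 0, 0, 0, 0, 0]
R4 ← R4 + (1/4)·R2: [0, 0, 0, 0, 0, 0]
Echelon form has 2 nonzero rows, so rank(A) = 2.
The rank gives the maximum number of linearly independent rows: 2.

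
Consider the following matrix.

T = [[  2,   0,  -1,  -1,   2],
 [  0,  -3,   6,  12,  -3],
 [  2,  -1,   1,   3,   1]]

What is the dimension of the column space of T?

2

Row reduce to echelon form.
R3 ← R3 − R1: [0, -1, 2, 4, -1]
R3 ← R3 − (1/3)·R2: [0, 0, 0, 0, 0]
Echelon form has 2 nonzero rows, so rank(T) = 2.
The column space has dimension equal to the rank: 2.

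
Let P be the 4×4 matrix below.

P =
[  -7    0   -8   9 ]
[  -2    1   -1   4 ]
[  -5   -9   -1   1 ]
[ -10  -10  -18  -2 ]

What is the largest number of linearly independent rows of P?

Row reduce to echelon form.
R2 ← R2 − (2/7)·R1: [0, 1, 9/7, 10/7]
R3 ← R3 − (5/7)·R1: [0, -9, 33/7, -38/7]
R4 ← R4 − (10/7)·R1: [0, -10, -46/7, -104/7]
R3 ← R3 + (9)·R2: [0, 0, 114/7, 52/7]
R4 ← R4 + (10)·R2: [0, 0, 44/7, -4/7]
R4 ← R4 − (22/57)·R3: [0, 0, 0, -196/57]
Echelon form has 4 nonzero rows, so rank(P) = 4.
The rank gives the maximum number of linearly independent rows: 4.

4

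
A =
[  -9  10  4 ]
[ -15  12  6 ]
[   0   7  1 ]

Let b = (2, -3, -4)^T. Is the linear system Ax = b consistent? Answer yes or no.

no

Row reduce the augmented matrix [A | b].
R2 ← R2 − (5/3)·R1: [0, -14/3, -2/3, -19/3]
R3 ← R3 + (3/2)·R2: [0, 0, 0, -27/2]
The echelon form has 3 nonzero rows; the last pivot sits in the augmented column, so rank(A) = 2 but rank([A|b]) = 3.
Since the ranks differ, the system is inconsistent.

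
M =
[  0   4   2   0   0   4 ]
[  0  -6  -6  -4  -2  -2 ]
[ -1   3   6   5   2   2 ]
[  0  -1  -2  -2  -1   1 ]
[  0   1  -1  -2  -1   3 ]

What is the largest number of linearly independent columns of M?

Row reduce to echelon form.
Swap R1 ↔ R3
R3 ← R3 + (2/3)·R2: [0, 0, -2, -8/3, -4/3, 8/3]
R4 ← R4 − (1/6)·R2: [0, 0, -1, -4/3, -2/3, 4/3]
R5 ← R5 + (1/6)·R2: [0, 0, -2, -8/3, -4/3, 8/3]
R4 ← R4 − (1/2)·R3: [0, 0, 0, 0, 0, 0]
R5 ← R5 − R3: [0, 0, 0, 0, 0, 0]
Echelon form has 3 nonzero rows, so rank(M) = 3.
The rank gives the maximum number of linearly independent columns: 3.

3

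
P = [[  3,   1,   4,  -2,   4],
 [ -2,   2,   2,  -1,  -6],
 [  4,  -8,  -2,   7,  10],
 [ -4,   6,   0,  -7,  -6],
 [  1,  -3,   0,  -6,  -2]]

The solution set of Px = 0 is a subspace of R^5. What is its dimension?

Row reduce to echelon form.
R2 ← R2 + (2/3)·R1: [0, 8/3, 14/3, -7/3, -10/3]
R3 ← R3 − (4/3)·R1: [0, -28/3, -22/3, 29/3, 14/3]
R4 ← R4 + (4/3)·R1: [0, 22/3, 16/3, -29/3, -2/3]
R5 ← R5 − (1/3)·R1: [0, -10/3, -4/3, -16/3, -10/3]
R3 ← R3 + (7/2)·R2: [0, 0, 9, 3/2, -7]
R4 ← R4 − (11/4)·R2: [0, 0, -15/2, -13/4, 17/2]
R5 ← R5 + (5/4)·R2: [0, 0, 9/2, -33/4, -15/2]
R4 ← R4 + (5/6)·R3: [0, 0, 0, -2, 8/3]
R5 ← R5 − (1/2)·R3: [0, 0, 0, -9, -4]
R5 ← R5 − (9/2)·R4: [0, 0, 0, 0, -16]
5 nonzero rows, so rank(P) = 5.
P has 5 columns; by rank–nullity, nullity = 5 − 5 = 0.

0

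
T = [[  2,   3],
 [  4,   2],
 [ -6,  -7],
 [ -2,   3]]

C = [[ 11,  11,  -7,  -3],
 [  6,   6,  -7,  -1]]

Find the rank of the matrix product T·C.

First compute TC:
[[ 40,  40, -35,  -9],
 [ 56,  56, -42, -14],
 [-108, -108,  91,  25],
 [ -4,  -4,  -7,   3]]
Now row reduce the product.
R2 ← R2 − (7/5)·R1: [0, 0, 7, -7/5]
R3 ← R3 + (27/10)·R1: [0, 0, -7/2, 7/10]
R4 ← R4 + (1/10)·R1: [0, 0, -21/2, 21/10]
R3 ← R3 + (1/2)·R2: [0, 0, 0, 0]
R4 ← R4 + (3/2)·R2: [0, 0, 0, 0]
2 nonzero rows, so rank(TC) = 2.

2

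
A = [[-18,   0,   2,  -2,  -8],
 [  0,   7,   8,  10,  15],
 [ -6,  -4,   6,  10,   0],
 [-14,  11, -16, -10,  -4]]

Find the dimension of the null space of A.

Row reduce to echelon form.
R3 ← R3 − (1/3)·R1: [0, -4, 16/3, 32/3, 8/3]
R4 ← R4 − (7/9)·R1: [0, 11, -158/9, -76/9, 20/9]
R3 ← R3 + (4/7)·R2: [0, 0, 208/21, 344/21, 236/21]
R4 ← R4 − (11/7)·R2: [0, 0, -1898/63, -1522/63, -1345/63]
R4 ← R4 + (73/24)·R3: [0, 0, 0, 77/3, 77/6]
4 nonzero rows, so rank(A) = 4.
A has 5 columns; by rank–nullity, nullity = 5 − 4 = 1.

1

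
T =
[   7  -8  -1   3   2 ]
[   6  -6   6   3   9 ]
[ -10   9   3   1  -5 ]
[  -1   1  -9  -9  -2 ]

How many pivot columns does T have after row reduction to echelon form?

4

Row reduce to echelon form.
R2 ← R2 − (6/7)·R1: [0, 6/7, 48/7, 3/7, 51/7]
R3 ← R3 + (10/7)·R1: [0, -17/7, 11/7, 37/7, -15/7]
R4 ← R4 + (1/7)·R1: [0, -1/7, -64/7, -60/7, -12/7]
R3 ← R3 + (17/6)·R2: [0, 0, 21, 13/2, 37/2]
R4 ← R4 + (1/6)·R2: [0, 0, -8, -17/2, -1/2]
R4 ← R4 + (8/21)·R3: [0, 0, 0, -253/42, 275/42]
Echelon form has 4 nonzero rows, so rank(T) = 4.
Each nonzero row contributes one pivot column: 4 pivot columns.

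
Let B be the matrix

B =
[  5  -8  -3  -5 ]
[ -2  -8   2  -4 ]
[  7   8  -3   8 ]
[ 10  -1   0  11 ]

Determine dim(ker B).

Row reduce to echelon form.
R2 ← R2 + (2/5)·R1: [0, -56/5, 4/5, -6]
R3 ← R3 − (7/5)·R1: [0, 96/5, 6/5, 15]
R4 ← R4 − (2)·R1: [0, 15, 6, 21]
R3 ← R3 + (12/7)·R2: [0, 0, 18/7, 33/7]
R4 ← R4 + (75/56)·R2: [0, 0, 99/14, 363/28]
R4 ← R4 − (11/4)·R3: [0, 0, 0, 0]
3 nonzero rows, so rank(B) = 3.
B has 4 columns; by rank–nullity, nullity = 4 − 3 = 1.

1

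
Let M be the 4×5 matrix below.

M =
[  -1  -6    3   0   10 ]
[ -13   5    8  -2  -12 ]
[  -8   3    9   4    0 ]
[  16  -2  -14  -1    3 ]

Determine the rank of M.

Row reduce to echelon form.
R2 ← R2 − (13)·R1: [0, 83, -31, -2, -142]
R3 ← R3 − (8)·R1: [0, 51, -15, 4, -80]
R4 ← R4 + (16)·R1: [0, -98, 34, -1, 163]
R3 ← R3 − (51/83)·R2: [0, 0, 336/83, 434/83, 602/83]
R4 ← R4 + (98/83)·R2: [0, 0, -216/83, -279/83, -387/83]
R4 ← R4 + (9/14)·R3: [0, 0, 0, 0, 0]
Echelon form has 3 nonzero rows, so rank(M) = 3.

3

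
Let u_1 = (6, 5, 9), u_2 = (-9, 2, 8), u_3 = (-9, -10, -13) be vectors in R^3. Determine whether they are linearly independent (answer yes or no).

Form the matrix with these vectors as rows and row reduce.
R2 ← R2 + (3/2)·R1: [0, 19/2, 43/2]
R3 ← R3 + (3/2)·R1: [0, -5/2, 1/2]
R3 ← R3 + (5/19)·R2: [0, 0, 117/19]
3 nonzero rows, so the 3 vectors span a space of dimension 3.
Since 3 = 3, the vectors are linearly independent.

yes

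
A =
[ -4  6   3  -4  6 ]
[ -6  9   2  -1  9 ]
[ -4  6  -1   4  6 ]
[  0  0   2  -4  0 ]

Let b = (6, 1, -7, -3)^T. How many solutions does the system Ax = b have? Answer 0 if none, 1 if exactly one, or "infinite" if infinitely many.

Row reduce the augmented matrix [A | b].
R2 ← R2 − (3/2)·R1: [0, 0, -5/2, 5, 0, -8]
R3 ← R3 − R1: [0, 0, -4, 8, 0, -13]
R3 ← R3 − (8/5)·R2: [0, 0, 0, 0, 0, -1/5]
R4 ← R4 + (4/5)·R2: [0, 0, 0, 0, 0, -47/5]
R4 ← R4 − (47)·R3: [0, 0, 0, 0, 0, 0]
The echelon form has 3 nonzero rows; the last pivot sits in the augmented column, so rank(A) = 2 but rank([A|b]) = 3.
Since the ranks differ, the system is inconsistent.
It has no solutions.

0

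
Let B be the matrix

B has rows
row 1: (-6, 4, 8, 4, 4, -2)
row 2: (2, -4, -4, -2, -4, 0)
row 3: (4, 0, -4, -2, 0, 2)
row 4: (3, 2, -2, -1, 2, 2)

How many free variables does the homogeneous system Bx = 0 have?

Row reduce to echelon form.
R2 ← R2 + (1/3)·R1: [0, -8/3, -4/3, -2/3, -8/3, -2/3]
R3 ← R3 + (2/3)·R1: [0, 8/3, 4/3, 2/3, 8/3, 2/3]
R4 ← R4 + (1/2)·R1: [0, 4, 2, 1, 4, 1]
R3 ← R3 + R2: [0, 0, 0, 0, 0, 0]
R4 ← R4 + (3/2)·R2: [0, 0, 0, 0, 0, 0]
2 nonzero rows, so rank(B) = 2.
B has 6 columns; by rank–nullity, nullity = 6 − 2 = 4.

4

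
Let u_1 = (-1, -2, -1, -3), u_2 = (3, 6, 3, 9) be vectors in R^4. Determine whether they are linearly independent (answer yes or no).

Form the matrix with these vectors as rows and row reduce.
R2 ← R2 + (3)·R1: [0, 0, 0, 0]
1 nonzero row, so the 2 vectors span a space of dimension 1.
Since 1 < 2, the vectors are linearly dependent.

no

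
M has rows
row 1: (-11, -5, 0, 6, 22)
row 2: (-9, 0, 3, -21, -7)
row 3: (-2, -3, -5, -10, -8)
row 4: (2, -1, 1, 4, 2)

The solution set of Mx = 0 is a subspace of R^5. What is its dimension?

Row reduce to echelon form.
R2 ← R2 − (9/11)·R1: [0, 45/11, 3, -285/11, -25]
R3 ← R3 − (2/11)·R1: [0, -23/11, -5, -122/11, -12]
R4 ← R4 + (2/11)·R1: [0, -21/11, 1, 56/11, 6]
R3 ← R3 + (23/45)·R2: [0, 0, -52/15, -73/3, -223/9]
R4 ← R4 + (7/15)·R2: [0, 0, 12/5, -7, -17/3]
R4 ← R4 + (9/13)·R3: [0, 0, 0, -310/13, -890/39]
4 nonzero rows, so rank(M) = 4.
M has 5 columns; by rank–nullity, nullity = 5 − 4 = 1.

1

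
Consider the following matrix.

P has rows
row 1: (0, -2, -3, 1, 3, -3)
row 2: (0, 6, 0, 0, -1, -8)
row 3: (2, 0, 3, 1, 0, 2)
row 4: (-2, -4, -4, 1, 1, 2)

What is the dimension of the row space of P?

4

Row reduce to echelon form.
Swap R1 ↔ R3
R4 ← R4 + R1: [0, -4, -1, 2, 1, 4]
R3 ← R3 + (1/3)·R2: [0, 0, -3, 1, 8/3, -17/3]
R4 ← R4 + (2/3)·R2: [0, 0, -1, 2, 1/3, -4/3]
R4 ← R4 − (1/3)·R3: [0, 0, 0, 5/3, -5/9, 5/9]
Echelon form has 4 nonzero rows, so rank(P) = 4.
The row space has dimension equal to the rank: 4.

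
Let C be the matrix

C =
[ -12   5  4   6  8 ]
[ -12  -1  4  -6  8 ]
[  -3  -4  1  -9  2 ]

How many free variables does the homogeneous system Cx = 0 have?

Row reduce to echelon form.
R2 ← R2 − R1: [0, -6, 0, -12, 0]
R3 ← R3 − (1/4)·R1: [0, -21/4, 0, -21/2, 0]
R3 ← R3 − (7/8)·R2: [0, 0, 0, 0, 0]
2 nonzero rows, so rank(C) = 2.
C has 5 columns; by rank–nullity, nullity = 5 − 2 = 3.

3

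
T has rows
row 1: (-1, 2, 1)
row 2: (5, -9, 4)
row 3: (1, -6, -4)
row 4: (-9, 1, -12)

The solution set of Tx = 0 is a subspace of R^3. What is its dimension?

Row reduce to echelon form.
R2 ← R2 + (5)·R1: [0, 1, 9]
R3 ← R3 + R1: [0, -4, -3]
R4 ← R4 − (9)·R1: [0, -17, -21]
R3 ← R3 + (4)·R2: [0, 0, 33]
R4 ← R4 + (17)·R2: [0, 0, 132]
R4 ← R4 − (4)·R3: [0, 0, 0]
3 nonzero rows, so rank(T) = 3.
T has 3 columns; by rank–nullity, nullity = 3 − 3 = 0.

0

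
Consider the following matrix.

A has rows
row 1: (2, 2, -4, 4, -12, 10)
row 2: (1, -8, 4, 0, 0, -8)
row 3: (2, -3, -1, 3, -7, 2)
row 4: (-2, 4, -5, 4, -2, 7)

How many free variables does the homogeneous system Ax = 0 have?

2

Row reduce to echelon form.
R2 ← R2 − (1/2)·R1: [0, -9, 6, -2, 6, -13]
R3 ← R3 − R1: [0, -5, 3, -1, 5, -8]
R4 ← R4 + R1: [0, 6, -9, 8, -14, 17]
R3 ← R3 − (5/9)·R2: [0, 0, -1/3, 1/9, 5/3, -7/9]
R4 ← R4 + (2/3)·R2: [0, 0, -5, 20/3, -10, 25/3]
R4 ← R4 − (15)·R3: [0, 0, 0, 5, -35, 20]
4 nonzero rows, so rank(A) = 4.
A has 6 columns; by rank–nullity, nullity = 6 − 4 = 2.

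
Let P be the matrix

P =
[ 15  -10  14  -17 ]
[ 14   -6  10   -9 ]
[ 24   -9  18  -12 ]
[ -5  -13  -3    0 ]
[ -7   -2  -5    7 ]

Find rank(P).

4

Row reduce to echelon form.
R2 ← R2 − (14/15)·R1: [0, 10/3, -46/15, 103/15]
R3 ← R3 − (8/5)·R1: [0, 7, -22/5, 76/5]
R4 ← R4 + (1/3)·R1: [0, -49/3, 5/3, -17/3]
R5 ← R5 + (7/15)·R1: [0, -20/3, 23/15, -14/15]
R3 ← R3 − (21/10)·R2: [0, 0, 51/25, 39/50]
R4 ← R4 + (49/10)·R2: [0, 0, -334/25, 1399/50]
R5 ← R5 + (2)·R2: [0, 0, -23/5, 64/5]
R4 ← R4 + (334/51)·R3: [0, 0, 0, 1125/34]
R5 ← R5 + (115/51)·R3: [0, 0, 0, 495/34]
R5 ← R5 − (11/25)·R4: [0, 0, 0, 0]
Echelon form has 4 nonzero rows, so rank(P) = 4.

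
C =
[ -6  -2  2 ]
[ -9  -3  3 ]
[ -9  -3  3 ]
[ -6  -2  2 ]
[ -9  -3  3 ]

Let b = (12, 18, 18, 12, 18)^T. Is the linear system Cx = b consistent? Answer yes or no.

Row reduce the augmented matrix [C | b].
R2 ← R2 − (3/2)·R1: [0, 0, 0, 0]
R3 ← R3 − (3/2)·R1: [0, 0, 0, 0]
R4 ← R4 − R1: [0, 0, 0, 0]
R5 ← R5 − (3/2)·R1: [0, 0, 0, 0]
The echelon form has 1 nonzero rows, and every pivot lies in the first 3 columns, so rank(C) = rank([C|b]) = 1.
The system is consistent.

yes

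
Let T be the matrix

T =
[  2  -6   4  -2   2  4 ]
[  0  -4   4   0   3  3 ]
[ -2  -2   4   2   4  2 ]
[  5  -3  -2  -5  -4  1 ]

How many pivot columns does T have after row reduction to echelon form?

Row reduce to echelon form.
R3 ← R3 + R1: [0, -8, 8, 0, 6, 6]
R4 ← R4 − (5/2)·R1: [0, 12, -12, 0, -9, -9]
R3 ← R3 − (2)·R2: [0, 0, 0, 0, 0, 0]
R4 ← R4 + (3)·R2: [0, 0, 0, 0, 0, 0]
Echelon form has 2 nonzero rows, so rank(T) = 2.
Each nonzero row contributes one pivot column: 2 pivot columns.

2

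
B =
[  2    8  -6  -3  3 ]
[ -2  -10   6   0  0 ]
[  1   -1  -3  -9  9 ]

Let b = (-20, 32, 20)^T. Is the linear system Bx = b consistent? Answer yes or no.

Row reduce the augmented matrix [B | b].
R2 ← R2 + R1: [0, -2, 0, -3, 3, 12]
R3 ← R3 − (1/2)·R1: [0, -5, 0, -15/2, 15/2, 30]
R3 ← R3 − (5/2)·R2: [0, 0, 0, 0, 0, 0]
The echelon form has 2 nonzero rows, and every pivot lies in the first 5 columns, so rank(B) = rank([B|b]) = 2.
The system is consistent.

yes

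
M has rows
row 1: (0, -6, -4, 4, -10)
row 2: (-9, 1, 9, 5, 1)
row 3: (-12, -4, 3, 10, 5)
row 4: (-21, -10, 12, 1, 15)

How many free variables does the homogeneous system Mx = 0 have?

1

Row reduce to echelon form.
Swap R1 ↔ R2
R3 ← R3 − (4/3)·R1: [0, -16/3, -9, 10/3, 11/3]
R4 ← R4 − (7/3)·R1: [0, -37/3, -9, -32/3, 38/3]
R3 ← R3 − (8/9)·R2: [0, 0, -49/9, -2/9, 113/9]
R4 ← R4 − (37/18)·R2: [0, 0, -7/9, -170/9, 299/9]
R4 ← R4 − (1/7)·R3: [0, 0, 0, -132/7, 220/7]
4 nonzero rows, so rank(M) = 4.
M has 5 columns; by rank–nullity, nullity = 5 − 4 = 1.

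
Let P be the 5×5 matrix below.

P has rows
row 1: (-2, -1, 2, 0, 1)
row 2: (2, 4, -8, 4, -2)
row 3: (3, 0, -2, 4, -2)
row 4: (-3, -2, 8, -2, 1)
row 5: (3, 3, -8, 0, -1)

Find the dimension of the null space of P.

1

Row reduce to echelon form.
R2 ← R2 + R1: [0, 3, -6, 4, -1]
R3 ← R3 + (3/2)·R1: [0, -3/2, 1, 4, -1/2]
R4 ← R4 − (3/2)·R1: [0, -1/2, 5, -2, -1/2]
R5 ← R5 + (3/2)·R1: [0, 3/2, -5, 0, 1/2]
R3 ← R3 + (1/2)·R2: [0, 0, -2, 6, -1]
R4 ← R4 + (1/6)·R2: [0, 0, 4, -4/3, -2/3]
R5 ← R5 − (1/2)·R2: [0, 0, -2, -2, 1]
R4 ← R4 + (2)·R3: [0, 0, 0, 32/3, -8/3]
R5 ← R5 − R3: [0, 0, 0, -8, 2]
R5 ← R5 + (3/4)·R4: [0, 0, 0, 0, 0]
4 nonzero rows, so rank(P) = 4.
P has 5 columns; by rank–nullity, nullity = 5 − 4 = 1.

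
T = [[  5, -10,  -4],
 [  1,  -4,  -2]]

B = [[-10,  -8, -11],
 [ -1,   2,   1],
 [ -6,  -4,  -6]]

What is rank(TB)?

2

First compute TB:
[[-16, -44, -41],
 [  6,  -8,  -3]]
Now row reduce the product.
R2 ← R2 + (3/8)·R1: [0, -49/2, -147/8]
2 nonzero rows, so rank(TB) = 2.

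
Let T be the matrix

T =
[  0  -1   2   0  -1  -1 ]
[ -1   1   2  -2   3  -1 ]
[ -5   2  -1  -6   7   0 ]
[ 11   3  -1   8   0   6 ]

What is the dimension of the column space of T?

Row reduce to echelon form.
Swap R1 ↔ R2
R3 ← R3 − (5)·R1: [0, -3, -11, 4, -8, 5]
R4 ← R4 + (11)·R1: [0, 14, 21, -14, 33, -5]
R3 ← R3 − (3)·R2: [0, 0, -17, 4, -5, 8]
R4 ← R4 + (14)·R2: [0, 0, 49, -14, 19, -19]
R4 ← R4 + (49/17)·R3: [0, 0, 0, -42/17, 78/17, 69/17]
Echelon form has 4 nonzero rows, so rank(T) = 4.
The column space has dimension equal to the rank: 4.

4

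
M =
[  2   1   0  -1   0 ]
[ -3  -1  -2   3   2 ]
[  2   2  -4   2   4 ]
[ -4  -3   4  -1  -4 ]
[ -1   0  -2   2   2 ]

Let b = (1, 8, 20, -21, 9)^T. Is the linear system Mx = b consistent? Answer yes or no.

Row reduce the augmented matrix [M | b].
R2 ← R2 + (3/2)·R1: [0, 1/2, -2, 3/2, 2, 19/2]
R3 ← R3 − R1: [0, 1, -4, 3, 4, 19]
R4 ← R4 + (2)·R1: [0, -1, 4, -3, -4, -19]
R5 ← R5 + (1/2)·R1: [0, 1/2, -2, 3/2, 2, 19/2]
R3 ← R3 − (2)·R2: [0, 0, 0, 0, 0, 0]
R4 ← R4 + (2)·R2: [0, 0, 0, 0, 0, 0]
R5 ← R5 − R2: [0, 0, 0, 0, 0, 0]
The echelon form has 2 nonzero rows, and every pivot lies in the first 5 columns, so rank(M) = rank([M|b]) = 2.
The system is consistent.

yes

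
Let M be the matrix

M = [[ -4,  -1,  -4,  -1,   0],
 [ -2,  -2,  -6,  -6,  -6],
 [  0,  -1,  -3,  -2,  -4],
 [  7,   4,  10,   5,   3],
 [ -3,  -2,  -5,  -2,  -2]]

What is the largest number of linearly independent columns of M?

4

Row reduce to echelon form.
R2 ← R2 − (1/2)·R1: [0, -3/2, -4, -11/2, -6]
R4 ← R4 + (7/4)·R1: [0, 9/4, 3, 13/4, 3]
R5 ← R5 − (3/4)·R1: [0, -5/4, -2, -5/4, -2]
R3 ← R3 − (2/3)·R2: [0, 0, -1/3, 5/3, 0]
R4 ← R4 + (3/2)·R2: [0, 0, -3, -5, -6]
R5 ← R5 − (5/6)·R2: [0, 0, 4/3, 10/3, 3]
R4 ← R4 − (9)·R3: [0, 0, 0, -20, -6]
R5 ← R5 + (4)·R3: [0, 0, 0, 10, 3]
R5 ← R5 + (1/2)·R4: [0, 0, 0, 0, 0]
Echelon form has 4 nonzero rows, so rank(M) = 4.
The rank gives the maximum number of linearly independent columns: 4.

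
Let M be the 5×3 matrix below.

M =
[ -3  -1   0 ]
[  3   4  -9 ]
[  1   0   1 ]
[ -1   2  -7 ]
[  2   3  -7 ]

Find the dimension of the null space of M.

1

Row reduce to echelon form.
R2 ← R2 + R1: [0, 3, -9]
R3 ← R3 + (1/3)·R1: [0, -1/3, 1]
R4 ← R4 − (1/3)·R1: [0, 7/3, -7]
R5 ← R5 + (2/3)·R1: [0, 7/3, -7]
R3 ← R3 + (1/9)·R2: [0, 0, 0]
R4 ← R4 − (7/9)·R2: [0, 0, 0]
R5 ← R5 − (7/9)·R2: [0, 0, 0]
2 nonzero rows, so rank(M) = 2.
M has 3 columns; by rank–nullity, nullity = 3 − 2 = 1.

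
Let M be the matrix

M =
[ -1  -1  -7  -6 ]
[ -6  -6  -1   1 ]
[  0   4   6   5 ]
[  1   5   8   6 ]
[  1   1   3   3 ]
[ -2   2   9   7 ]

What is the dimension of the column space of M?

4

Row reduce to echelon form.
R2 ← R2 − (6)·R1: [0, 0, 41, 37]
R4 ← R4 + R1: [0, 4, 1, 0]
R5 ← R5 + R1: [0, 0, -4, -3]
R6 ← R6 − (2)·R1: [0, 4, 23, 19]
Swap R2 ↔ R3
R4 ← R4 − R2: [0, 0, -5, -5]
R6 ← R6 − R2: [0, 0, 17, 14]
R4 ← R4 + (5/41)·R3: [0, 0, 0, -20/41]
R5 ← R5 + (4/41)·R3: [0, 0, 0, 25/41]
R6 ← R6 − (17/41)·R3: [0, 0, 0, -55/41]
R5 ← R5 + (5/4)·R4: [0, 0, 0, 0]
R6 ← R6 − (11/4)·R4: [0, 0, 0, 0]
Echelon form has 4 nonzero rows, so rank(M) = 4.
The column space has dimension equal to the rank: 4.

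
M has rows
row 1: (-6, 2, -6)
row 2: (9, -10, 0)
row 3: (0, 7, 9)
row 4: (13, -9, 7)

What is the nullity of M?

Row reduce to echelon form.
R2 ← R2 + (3/2)·R1: [0, -7, -9]
R4 ← R4 + (13/6)·R1: [0, -14/3, -6]
R3 ← R3 + R2: [0, 0, 0]
R4 ← R4 − (2/3)·R2: [0, 0, 0]
2 nonzero rows, so rank(M) = 2.
M has 3 columns; by rank–nullity, nullity = 3 − 2 = 1.

1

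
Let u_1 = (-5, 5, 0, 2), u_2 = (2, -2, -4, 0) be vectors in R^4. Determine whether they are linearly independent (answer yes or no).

yes

Form the matrix with these vectors as rows and row reduce.
R2 ← R2 + (2/5)·R1: [0, 0, -4, 4/5]
2 nonzero rows, so the 2 vectors span a space of dimension 2.
Since 2 = 2, the vectors are linearly independent.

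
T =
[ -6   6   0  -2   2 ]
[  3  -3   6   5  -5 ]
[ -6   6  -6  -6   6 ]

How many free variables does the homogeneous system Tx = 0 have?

Row reduce to echelon form.
R2 ← R2 + (1/2)·R1: [0, 0, 6, 4, -4]
R3 ← R3 − R1: [0, 0, -6, -4, 4]
R3 ← R3 + R2: [0, 0, 0, 0, 0]
2 nonzero rows, so rank(T) = 2.
T has 5 columns; by rank–nullity, nullity = 5 − 2 = 3.

3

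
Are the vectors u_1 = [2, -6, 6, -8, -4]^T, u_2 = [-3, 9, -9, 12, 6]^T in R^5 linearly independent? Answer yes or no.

Form the matrix with these vectors as rows and row reduce.
R2 ← R2 + (3/2)·R1: [0, 0, 0, 0, 0]
1 nonzero row, so the 2 vectors span a space of dimension 1.
Since 1 < 2, the vectors are linearly dependent.

no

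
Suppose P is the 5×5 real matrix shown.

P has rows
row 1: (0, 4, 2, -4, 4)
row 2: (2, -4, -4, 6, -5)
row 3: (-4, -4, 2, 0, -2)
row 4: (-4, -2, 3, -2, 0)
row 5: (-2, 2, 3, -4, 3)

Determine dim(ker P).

3

Row reduce to echelon form.
Swap R1 ↔ R2
R3 ← R3 + (2)·R1: [0, -12, -6, 12, -12]
R4 ← R4 + (2)·R1: [0, -10, -5, 10, -10]
R5 ← R5 + R1: [0, -2, -1, 2, -2]
R3 ← R3 + (3)·R2: [0, 0, 0, 0, 0]
R4 ← R4 + (5/2)·R2: [0, 0, 0, 0, 0]
R5 ← R5 + (1/2)·R2: [0, 0, 0, 0, 0]
2 nonzero rows, so rank(P) = 2.
P has 5 columns; by rank–nullity, nullity = 5 − 2 = 3.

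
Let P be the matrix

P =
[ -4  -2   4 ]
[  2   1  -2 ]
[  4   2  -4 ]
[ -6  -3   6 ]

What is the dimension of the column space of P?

1

Row reduce to echelon form.
R2 ← R2 + (1/2)·R1: [0, 0, 0]
R3 ← R3 + R1: [0, 0, 0]
R4 ← R4 − (3/2)·R1: [0, 0, 0]
Echelon form has 1 nonzero row, so rank(P) = 1.
The column space has dimension equal to the rank: 1.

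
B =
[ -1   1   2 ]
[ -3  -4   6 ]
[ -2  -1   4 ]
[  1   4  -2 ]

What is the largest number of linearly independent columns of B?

Row reduce to echelon form.
R2 ← R2 − (3)·R1: [0, -7, 0]
R3 ← R3 − (2)·R1: [0, -3, 0]
R4 ← R4 + R1: [0, 5, 0]
R3 ← R3 − (3/7)·R2: [0, 0, 0]
R4 ← R4 + (5/7)·R2: [0, 0, 0]
Echelon form has 2 nonzero rows, so rank(B) = 2.
The rank gives the maximum number of linearly independent columns: 2.

2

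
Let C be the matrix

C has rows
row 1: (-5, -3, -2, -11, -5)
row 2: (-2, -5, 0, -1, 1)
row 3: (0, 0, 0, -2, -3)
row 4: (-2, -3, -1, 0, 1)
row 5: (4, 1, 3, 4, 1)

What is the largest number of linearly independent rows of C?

4

Row reduce to echelon form.
R2 ← R2 − (2/5)·R1: [0, -19/5, 4/5, 17/5, 3]
R4 ← R4 − (2/5)·R1: [0, -9/5, -1/5, 22/5, 3]
R5 ← R5 + (4/5)·R1: [0, -7/5, 7/5, -24/5, -3]
R4 ← R4 − (9/19)·R2: [0, 0, -11/19, 53/19, 30/19]
R5 ← R5 − (7/19)·R2: [0, 0, 21/19, -115/19, -78/19]
Swap R3 ↔ R4
R5 ← R5 + (21/11)·R3: [0, 0, 0, -8/11, -12/11]
R5 ← R5 − (4/11)·R4: [0, 0, 0, 0, 0]
Echelon form has 4 nonzero rows, so rank(C) = 4.
The rank gives the maximum number of linearly independent rows: 4.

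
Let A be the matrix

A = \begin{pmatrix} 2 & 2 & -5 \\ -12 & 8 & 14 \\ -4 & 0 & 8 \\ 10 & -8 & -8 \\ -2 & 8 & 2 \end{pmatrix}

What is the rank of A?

Row reduce to echelon form.
R2 ← R2 + (6)·R1: [0, 20, -16]
R3 ← R3 + (2)·R1: [0, 4, -2]
R4 ← R4 − (5)·R1: [0, -18, 17]
R5 ← R5 + R1: [0, 10, -3]
R3 ← R3 − (1/5)·R2: [0, 0, 6/5]
R4 ← R4 + (9/10)·R2: [0, 0, 13/5]
R5 ← R5 − (1/2)·R2: [0, 0, 5]
R4 ← R4 − (13/6)·R3: [0, 0, 0]
R5 ← R5 − (25/6)·R3: [0, 0, 0]
Echelon form has 3 nonzero rows, so rank(A) = 3.

3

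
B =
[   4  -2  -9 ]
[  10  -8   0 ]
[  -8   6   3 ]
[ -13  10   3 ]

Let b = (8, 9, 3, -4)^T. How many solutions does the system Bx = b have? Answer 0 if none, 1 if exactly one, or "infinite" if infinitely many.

0

Row reduce the augmented matrix [B | b].
R2 ← R2 − (5/2)·R1: [0, -3, 45/2, -11]
R3 ← R3 + (2)·R1: [0, 2, -15, 19]
R4 ← R4 + (13/4)·R1: [0, 7/2, -105/4, 22]
R3 ← R3 + (2/3)·R2: [0, 0, 0, 35/3]
R4 ← R4 + (7/6)·R2: [0, 0, 0, 55/6]
R4 ← R4 − (11/14)·R3: [0, 0, 0, 0]
The echelon form has 3 nonzero rows; the last pivot sits in the augmented column, so rank(B) = 2 but rank([B|b]) = 3.
Since the ranks differ, the system is inconsistent.
It has no solutions.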